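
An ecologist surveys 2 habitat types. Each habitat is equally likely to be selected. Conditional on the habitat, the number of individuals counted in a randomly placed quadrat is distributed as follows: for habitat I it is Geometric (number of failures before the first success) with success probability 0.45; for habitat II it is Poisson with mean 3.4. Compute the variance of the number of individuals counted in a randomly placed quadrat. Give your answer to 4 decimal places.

Per component, I: μ=1.22222, E[X²]=4.20988; II: μ=3.4, E[X²]=14.96.
E[X] = 0.5·1.22222 + 0.5·3.4 = 2.31111.
E[X²] = 0.5·4.20988 + 0.5·14.96 = 9.58494.
Var(X) = E[X²] − (E[X])² = 9.58494 − 5.34123 = 4.2437.

4.2437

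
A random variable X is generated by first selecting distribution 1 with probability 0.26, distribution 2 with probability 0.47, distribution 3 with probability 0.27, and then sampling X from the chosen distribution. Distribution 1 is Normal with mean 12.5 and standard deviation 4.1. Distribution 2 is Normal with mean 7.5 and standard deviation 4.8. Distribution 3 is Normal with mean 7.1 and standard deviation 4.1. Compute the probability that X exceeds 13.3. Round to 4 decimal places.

Conditional on each component, P(X > 13.3): 1: 0.422649; 2: 0.11346; 3: 0.0652421.
By total probability, P(X > 13.3) = 0.26·0.422649 + 0.47·0.11346 + 0.27·0.0652421 = 0.18083.

0.1808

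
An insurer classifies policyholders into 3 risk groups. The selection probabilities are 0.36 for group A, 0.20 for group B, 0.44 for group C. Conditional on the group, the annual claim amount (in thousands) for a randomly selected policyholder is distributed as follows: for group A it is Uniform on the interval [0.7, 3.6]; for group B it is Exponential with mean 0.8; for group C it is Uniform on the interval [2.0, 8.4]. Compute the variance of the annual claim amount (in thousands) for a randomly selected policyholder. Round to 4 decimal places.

5.1906

Per component, A: μ=2.15, E[X²]=5.32333; B: μ=0.8, E[X²]=1.28; C: μ=5.2, E[X²]=30.4533.
E[X] = 0.36·2.15 + 0.2·0.8 + 0.44·5.2 = 3.222.
E[X²] = 0.36·5.32333 + 0.2·1.28 + 0.44·30.4533 = 15.5719.
Var(X) = E[X²] − (E[X])² = 15.5719 − 10.3813 = 5.19058.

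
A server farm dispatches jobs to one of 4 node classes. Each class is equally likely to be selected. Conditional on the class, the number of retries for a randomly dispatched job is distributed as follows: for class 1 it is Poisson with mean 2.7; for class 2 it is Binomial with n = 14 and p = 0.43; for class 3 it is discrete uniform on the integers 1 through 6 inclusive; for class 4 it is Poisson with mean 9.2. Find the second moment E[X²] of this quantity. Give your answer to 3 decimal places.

For each component E[X²] = Var + (mean)², giving 1: 9.99; 2: 39.6718; 3: 15.1667; 4: 93.84.
Overall E[X²] = 0.25·9.99 + 0.25·39.6718 + 0.25·15.1667 + 0.25·93.84 = 39.6671.

39.667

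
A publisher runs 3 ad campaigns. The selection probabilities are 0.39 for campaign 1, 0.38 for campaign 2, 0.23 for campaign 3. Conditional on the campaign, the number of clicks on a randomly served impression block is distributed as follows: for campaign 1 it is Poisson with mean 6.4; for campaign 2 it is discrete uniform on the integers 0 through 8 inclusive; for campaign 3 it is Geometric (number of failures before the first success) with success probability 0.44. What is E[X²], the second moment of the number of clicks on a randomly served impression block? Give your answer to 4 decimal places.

28.1216

For each component E[X²] = Var + (mean)², giving 1: 47.36; 2: 22.6667; 3: 4.5124.
Overall E[X²] = 0.39·47.36 + 0.38·22.6667 + 0.23·4.5124 = 28.1216.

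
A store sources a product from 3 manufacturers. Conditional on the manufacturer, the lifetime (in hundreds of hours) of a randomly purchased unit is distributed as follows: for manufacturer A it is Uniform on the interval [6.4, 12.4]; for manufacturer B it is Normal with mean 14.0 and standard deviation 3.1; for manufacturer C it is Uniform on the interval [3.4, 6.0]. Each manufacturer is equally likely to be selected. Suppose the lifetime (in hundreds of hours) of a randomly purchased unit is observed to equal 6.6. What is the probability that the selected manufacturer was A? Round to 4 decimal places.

0.9572

Likelihoods f(6.6 | ·): A: 0.166667; B: 0.00745063; C: 0.
Posterior ∝ prior × likelihood. Numerator for A: 0.333333·0.166667 = 0.0555556.
Normalizing constant: 0.333333·0.166667 + 0.333333·0.00745063 + 0.333333·0 = 0.0580391.
P(A | observation) = 0.0555556 / 0.0580391 = 0.957209.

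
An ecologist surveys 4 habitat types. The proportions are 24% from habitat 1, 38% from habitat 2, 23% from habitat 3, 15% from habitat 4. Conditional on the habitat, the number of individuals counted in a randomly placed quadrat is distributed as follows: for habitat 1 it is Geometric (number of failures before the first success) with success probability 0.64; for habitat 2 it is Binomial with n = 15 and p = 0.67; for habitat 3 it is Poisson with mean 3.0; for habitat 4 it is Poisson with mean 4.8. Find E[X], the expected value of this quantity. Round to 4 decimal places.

5.3640

Component means — 1: 0.5625; 2: 10.05; 3: 3; 4: 4.8.
E[X] = 0.24·0.5625 + 0.38·10.05 + 0.23·3 + 0.15·4.8 = 5.364.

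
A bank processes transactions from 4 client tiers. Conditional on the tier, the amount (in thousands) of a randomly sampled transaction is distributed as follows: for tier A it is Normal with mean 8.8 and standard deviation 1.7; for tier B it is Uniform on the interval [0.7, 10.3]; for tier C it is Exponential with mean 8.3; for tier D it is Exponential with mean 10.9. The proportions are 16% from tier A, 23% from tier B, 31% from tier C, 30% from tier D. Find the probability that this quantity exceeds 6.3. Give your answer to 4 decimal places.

0.5579

Conditional on each tier, P(X > 6.3): A: 0.929299; B: 0.416667; C: 0.468117; D: 0.56103.
By total probability, P(X > 6.3) = 0.16·0.929299 + 0.23·0.416667 + 0.31·0.468117 + 0.3·0.56103 = 0.557946.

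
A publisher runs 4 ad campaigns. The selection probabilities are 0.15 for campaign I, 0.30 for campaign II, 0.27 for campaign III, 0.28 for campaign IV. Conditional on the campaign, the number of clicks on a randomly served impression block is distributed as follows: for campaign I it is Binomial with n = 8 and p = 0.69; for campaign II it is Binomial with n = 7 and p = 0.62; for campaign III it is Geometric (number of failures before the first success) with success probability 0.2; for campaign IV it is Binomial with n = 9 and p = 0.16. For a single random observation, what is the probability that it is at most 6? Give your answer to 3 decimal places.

0.897

Conditional on each campaign, P(X ≤ 6): I: 0.763951; II: 0.964784; III: 0.790285; IV: 0.999928.
By total probability, P(X ≤ 6) = 0.15·0.763951 + 0.3·0.964784 + 0.27·0.790285 + 0.28·0.999928 = 0.897385.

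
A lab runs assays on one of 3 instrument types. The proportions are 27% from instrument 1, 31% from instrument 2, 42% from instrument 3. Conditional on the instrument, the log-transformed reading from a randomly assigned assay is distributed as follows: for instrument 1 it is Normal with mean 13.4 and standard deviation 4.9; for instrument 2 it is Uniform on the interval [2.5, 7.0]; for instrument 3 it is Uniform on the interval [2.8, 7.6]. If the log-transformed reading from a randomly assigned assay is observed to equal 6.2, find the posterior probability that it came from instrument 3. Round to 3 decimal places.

Likelihoods f(6.2 | ·): 1: 0.0276612; 2: 0.222222; 3: 0.208333.
Posterior ∝ prior × likelihood. Numerator for 3: 0.42·0.208333 = 0.0875.
Normalizing constant: 0.27·0.0276612 + 0.31·0.222222 + 0.42·0.208333 = 0.163857.
P(3 | observation) = 0.0875 / 0.163857 = 0.534001.

0.534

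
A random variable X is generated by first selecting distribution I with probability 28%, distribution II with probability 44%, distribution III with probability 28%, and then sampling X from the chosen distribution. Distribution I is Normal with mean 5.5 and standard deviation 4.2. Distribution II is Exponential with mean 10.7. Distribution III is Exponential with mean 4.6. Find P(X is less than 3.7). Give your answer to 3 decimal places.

0.377

Conditional on each component, P(X < 3.7): I: 0.334118; II: 0.292342; III: 0.55262.
By total probability, P(X < 3.7) = 0.28·0.334118 + 0.44·0.292342 + 0.28·0.55262 = 0.376917.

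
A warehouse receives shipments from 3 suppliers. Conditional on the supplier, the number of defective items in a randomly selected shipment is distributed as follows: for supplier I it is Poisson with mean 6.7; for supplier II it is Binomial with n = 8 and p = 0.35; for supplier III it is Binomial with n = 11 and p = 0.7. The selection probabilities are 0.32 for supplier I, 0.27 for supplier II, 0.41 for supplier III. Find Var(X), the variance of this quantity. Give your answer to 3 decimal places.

7.686

Per component, I: μ=6.7, E[X²]=51.59; II: μ=2.8, E[X²]=9.66; III: μ=7.7, E[X²]=61.6.
E[X] = 0.32·6.7 + 0.27·2.8 + 0.41·7.7 = 6.057.
E[X²] = 0.32·51.59 + 0.27·9.66 + 0.41·61.6 = 44.373.
Var(X) = E[X²] − (E[X])² = 44.373 − 36.6872 = 7.68575.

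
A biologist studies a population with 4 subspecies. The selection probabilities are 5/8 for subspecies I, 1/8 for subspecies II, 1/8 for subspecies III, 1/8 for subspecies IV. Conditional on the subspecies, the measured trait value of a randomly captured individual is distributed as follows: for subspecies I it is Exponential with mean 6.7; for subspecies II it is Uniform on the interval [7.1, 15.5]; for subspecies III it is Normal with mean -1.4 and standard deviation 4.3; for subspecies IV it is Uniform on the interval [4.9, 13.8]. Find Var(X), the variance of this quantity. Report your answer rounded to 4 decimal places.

Per component, I: μ=6.7, E[X²]=89.78; II: μ=11.3, E[X²]=133.57; III: μ=-1.4, E[X²]=20.45; IV: μ=9.35, E[X²]=94.0233.
E[X] = 0.625·6.7 + 0.125·11.3 + 0.125·-1.4 + 0.125·9.35 = 6.59375.
E[X²] = 0.625·89.78 + 0.125·133.57 + 0.125·20.45 + 0.125·94.0233 = 87.1179.
Var(X) = E[X²] − (E[X])² = 87.1179 − 43.4775 = 43.6404.

43.6404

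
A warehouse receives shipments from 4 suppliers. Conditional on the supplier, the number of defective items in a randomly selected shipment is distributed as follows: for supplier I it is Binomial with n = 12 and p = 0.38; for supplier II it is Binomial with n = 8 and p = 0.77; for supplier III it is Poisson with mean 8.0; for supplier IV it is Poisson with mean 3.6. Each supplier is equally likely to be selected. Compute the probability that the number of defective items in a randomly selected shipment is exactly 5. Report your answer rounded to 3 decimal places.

0.159

Conditional on each supplier, P(X = 5): I: 0.220996; II: 0.184427; III: 0.0916037; IV: 0.13768.
By total probability, P(X = 5) = 0.25·0.220996 + 0.25·0.184427 + 0.25·0.0916037 + 0.25·0.13768 = 0.158677.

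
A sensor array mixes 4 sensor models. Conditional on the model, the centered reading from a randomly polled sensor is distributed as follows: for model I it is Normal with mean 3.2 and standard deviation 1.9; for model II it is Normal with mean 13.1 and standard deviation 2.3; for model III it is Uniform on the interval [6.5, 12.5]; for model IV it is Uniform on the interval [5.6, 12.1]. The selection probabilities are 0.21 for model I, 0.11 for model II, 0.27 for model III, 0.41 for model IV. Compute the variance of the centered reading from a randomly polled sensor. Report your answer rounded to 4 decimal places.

Per component, I: μ=3.2, E[X²]=13.85; II: μ=13.1, E[X²]=176.9; III: μ=9.5, E[X²]=93.25; IV: μ=8.85, E[X²]=81.8433.
E[X] = 0.21·3.2 + 0.11·13.1 + 0.27·9.5 + 0.41·8.85 = 8.3065.
E[X²] = 0.21·13.85 + 0.11·176.9 + 0.27·93.25 + 0.41·81.8433 = 81.1008.
Var(X) = E[X²] − (E[X])² = 81.1008 − 68.9979 = 12.1028.

12.1028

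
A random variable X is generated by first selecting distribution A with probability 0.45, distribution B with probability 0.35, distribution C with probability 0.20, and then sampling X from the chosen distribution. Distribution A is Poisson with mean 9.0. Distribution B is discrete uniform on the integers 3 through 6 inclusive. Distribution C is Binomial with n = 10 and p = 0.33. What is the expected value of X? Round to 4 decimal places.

Component means — A: 9; B: 4.5; C: 3.3.
E[X] = 0.45·9 + 0.35·4.5 + 0.2·3.3 = 6.285.

6.2850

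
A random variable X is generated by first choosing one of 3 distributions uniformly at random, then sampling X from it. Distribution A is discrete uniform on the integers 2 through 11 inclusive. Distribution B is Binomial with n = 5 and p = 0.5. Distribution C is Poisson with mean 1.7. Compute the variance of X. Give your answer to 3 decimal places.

Per component, A: μ=6.5, E[X²]=50.5; B: μ=2.5, E[X²]=7.5; C: μ=1.7, E[X²]=4.59.
E[X] = 0.333333·6.5 + 0.333333·2.5 + 0.333333·1.7 = 3.56667.
E[X²] = 0.333333·50.5 + 0.333333·7.5 + 0.333333·4.59 = 20.8633.
Var(X) = E[X²] − (E[X])² = 20.8633 − 12.7211 = 8.14222.

8.142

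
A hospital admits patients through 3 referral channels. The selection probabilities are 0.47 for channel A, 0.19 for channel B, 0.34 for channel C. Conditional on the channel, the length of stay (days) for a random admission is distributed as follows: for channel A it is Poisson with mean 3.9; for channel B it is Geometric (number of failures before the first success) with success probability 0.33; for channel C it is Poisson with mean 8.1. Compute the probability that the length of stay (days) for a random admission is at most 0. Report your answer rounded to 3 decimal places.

0.072

Conditional on each channel, P(X ≤ 0): A: 0.0202419; B: 0.33; C: 0.000303539.
By total probability, P(X ≤ 0) = 0.47·0.0202419 + 0.19·0.33 + 0.34·0.000303539 = 0.0723169.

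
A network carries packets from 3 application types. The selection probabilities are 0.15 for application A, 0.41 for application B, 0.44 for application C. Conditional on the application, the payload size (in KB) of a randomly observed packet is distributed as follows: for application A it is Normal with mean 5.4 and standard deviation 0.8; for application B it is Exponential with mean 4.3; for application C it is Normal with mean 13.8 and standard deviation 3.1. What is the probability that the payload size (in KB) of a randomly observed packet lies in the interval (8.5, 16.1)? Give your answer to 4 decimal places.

Conditional on each application, P(8.5 < X < 16.1): A: 5.33123e-05; B: 0.114865; C: 0.727274.
By total probability, P(8.5 < X < 16.1) = 0.15·5.33123e-05 + 0.41·0.114865 + 0.44·0.727274 = 0.367103.

0.3671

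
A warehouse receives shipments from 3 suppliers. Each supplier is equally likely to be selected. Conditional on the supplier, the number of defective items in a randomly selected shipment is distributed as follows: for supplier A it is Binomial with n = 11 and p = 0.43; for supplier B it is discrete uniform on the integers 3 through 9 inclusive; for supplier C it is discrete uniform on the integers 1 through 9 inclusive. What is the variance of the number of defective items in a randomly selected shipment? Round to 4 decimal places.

Per component, A: μ=4.73, E[X²]=25.069; B: μ=6, E[X²]=40; C: μ=5, E[X²]=31.6667.
E[X] = 0.333333·4.73 + 0.333333·6 + 0.333333·5 = 5.24333.
E[X²] = 0.333333·25.069 + 0.333333·40 + 0.333333·31.6667 = 32.2452.
Var(X) = E[X²] − (E[X])² = 32.2452 − 27.4925 = 4.75268.

4.7527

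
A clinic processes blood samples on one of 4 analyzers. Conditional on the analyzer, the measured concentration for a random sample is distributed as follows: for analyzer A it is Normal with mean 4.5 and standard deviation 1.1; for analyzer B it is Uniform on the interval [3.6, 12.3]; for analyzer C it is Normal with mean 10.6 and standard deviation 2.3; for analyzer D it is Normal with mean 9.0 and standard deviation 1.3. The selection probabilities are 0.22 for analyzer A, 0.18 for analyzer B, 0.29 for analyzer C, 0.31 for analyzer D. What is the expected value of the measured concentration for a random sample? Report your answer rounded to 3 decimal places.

Component means — A: 4.5; B: 7.95; C: 10.6; D: 9.
E[X] = 0.22·4.5 + 0.18·7.95 + 0.29·10.6 + 0.31·9 = 8.285.

8.285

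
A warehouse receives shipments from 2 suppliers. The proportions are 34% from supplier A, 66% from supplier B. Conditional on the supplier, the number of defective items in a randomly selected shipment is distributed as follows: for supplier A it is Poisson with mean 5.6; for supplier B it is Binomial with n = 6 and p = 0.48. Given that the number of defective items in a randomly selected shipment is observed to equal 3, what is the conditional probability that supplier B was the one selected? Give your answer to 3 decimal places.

Likelihoods P(X=3 | ·): A: 0.108234; B: 0.311002.
Posterior ∝ prior × likelihood. Numerator for B: 0.66·0.311002 = 0.205262.
Normalizing constant: 0.34·0.108234 + 0.66·0.311002 = 0.242061.
P(B | observation) = 0.205262 / 0.242061 = 0.847974.

0.848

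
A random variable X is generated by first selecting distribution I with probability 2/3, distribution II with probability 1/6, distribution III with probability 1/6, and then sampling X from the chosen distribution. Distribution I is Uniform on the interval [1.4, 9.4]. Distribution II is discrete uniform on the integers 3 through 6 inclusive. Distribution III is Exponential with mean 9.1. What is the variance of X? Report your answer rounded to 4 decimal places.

19.7644

Per component, I: μ=5.4, E[X²]=34.4933; II: μ=4.5, E[X²]=21.5; III: μ=9.1, E[X²]=165.62.
E[X] = 0.666667·5.4 + 0.166667·4.5 + 0.166667·9.1 = 5.86667.
E[X²] = 0.666667·34.4933 + 0.166667·21.5 + 0.166667·165.62 = 54.1822.
Var(X) = E[X²] − (E[X])² = 54.1822 − 34.4178 = 19.7644.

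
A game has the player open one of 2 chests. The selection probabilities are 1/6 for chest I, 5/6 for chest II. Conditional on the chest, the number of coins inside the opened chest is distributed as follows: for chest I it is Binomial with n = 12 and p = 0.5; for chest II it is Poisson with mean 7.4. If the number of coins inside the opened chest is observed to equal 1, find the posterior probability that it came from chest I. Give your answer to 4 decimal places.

0.1147

Likelihoods P(X=1 | ·): I: 0.00292969; II: 0.00452327.
Posterior ∝ prior × likelihood. Numerator for I: 0.166667·0.00292969 = 0.000488281.
Normalizing constant: 0.166667·0.00292969 + 0.833333·0.00452327 = 0.00425767.
P(I | observation) = 0.000488281 / 0.00425767 = 0.114683.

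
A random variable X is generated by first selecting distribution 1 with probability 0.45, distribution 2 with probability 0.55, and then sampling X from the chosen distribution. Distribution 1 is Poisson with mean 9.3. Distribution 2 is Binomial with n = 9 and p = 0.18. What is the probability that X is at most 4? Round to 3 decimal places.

0.564

Conditional on each component, P(X ≤ 4): 1: 0.0456475; 2: 0.987504.
By total probability, P(X ≤ 4) = 0.45·0.0456475 + 0.55·0.987504 = 0.563668.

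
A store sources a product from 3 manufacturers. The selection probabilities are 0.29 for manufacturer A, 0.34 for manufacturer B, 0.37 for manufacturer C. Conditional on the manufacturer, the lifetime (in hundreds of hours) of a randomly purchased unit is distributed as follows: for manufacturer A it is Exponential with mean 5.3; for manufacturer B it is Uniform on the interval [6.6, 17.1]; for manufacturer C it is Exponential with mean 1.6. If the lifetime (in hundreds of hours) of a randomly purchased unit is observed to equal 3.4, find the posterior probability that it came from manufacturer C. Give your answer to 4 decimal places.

Likelihoods f(3.4 | ·): A: 0.0993391; B: 0; C: 0.0746456.
Posterior ∝ prior × likelihood. Numerator for C: 0.37·0.0746456 = 0.0276189.
Normalizing constant: 0.29·0.0993391 + 0.34·0 + 0.37·0.0746456 = 0.0564272.
P(C | observation) = 0.0276189 / 0.0564272 = 0.48946.

0.4895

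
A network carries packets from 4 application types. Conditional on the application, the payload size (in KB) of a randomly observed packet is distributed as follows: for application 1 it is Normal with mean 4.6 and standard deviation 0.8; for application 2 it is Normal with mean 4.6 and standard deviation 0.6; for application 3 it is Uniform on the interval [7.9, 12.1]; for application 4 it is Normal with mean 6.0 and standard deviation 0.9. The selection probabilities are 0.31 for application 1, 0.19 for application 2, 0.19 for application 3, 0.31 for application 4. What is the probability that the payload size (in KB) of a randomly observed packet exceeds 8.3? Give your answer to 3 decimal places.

0.174

Conditional on each application, P(X > 8.3): 1: 1.87299e-06; 2: 3.48723e-10; 3: 0.904762; 4: 0.00530092.
By total probability, P(X > 8.3) = 0.31·1.87299e-06 + 0.19·3.48723e-10 + 0.19·0.904762 + 0.31·0.00530092 = 0.173549.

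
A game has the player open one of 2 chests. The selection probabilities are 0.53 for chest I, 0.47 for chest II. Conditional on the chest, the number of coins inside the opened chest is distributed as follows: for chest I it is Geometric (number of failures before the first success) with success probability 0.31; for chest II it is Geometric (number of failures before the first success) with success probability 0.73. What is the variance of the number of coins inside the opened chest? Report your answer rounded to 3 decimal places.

4.902

Per component, I: μ=2.22581, E[X²]=12.1342; II: μ=0.369863, E[X²]=0.64346.
E[X] = 0.53·2.22581 + 0.47·0.369863 = 1.35351.
E[X²] = 0.53·12.1342 + 0.47·0.64346 = 6.73357.
Var(X) = E[X²] − (E[X])² = 6.73357 − 1.832 = 4.90157.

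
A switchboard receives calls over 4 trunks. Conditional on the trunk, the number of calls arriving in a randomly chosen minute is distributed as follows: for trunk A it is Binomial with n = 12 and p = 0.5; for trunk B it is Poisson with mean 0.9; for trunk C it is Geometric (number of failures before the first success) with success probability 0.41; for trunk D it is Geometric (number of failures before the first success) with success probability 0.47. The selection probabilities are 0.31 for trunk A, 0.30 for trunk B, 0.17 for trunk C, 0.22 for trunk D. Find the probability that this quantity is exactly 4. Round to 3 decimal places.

0.057

Conditional on each trunk, P(X = 4): A: 0.12085; B: 0.0111146; C: 0.0496812; D: 0.0370853.
By total probability, P(X = 4) = 0.31·0.12085 + 0.3·0.0111146 + 0.17·0.0496812 + 0.22·0.0370853 = 0.0574023.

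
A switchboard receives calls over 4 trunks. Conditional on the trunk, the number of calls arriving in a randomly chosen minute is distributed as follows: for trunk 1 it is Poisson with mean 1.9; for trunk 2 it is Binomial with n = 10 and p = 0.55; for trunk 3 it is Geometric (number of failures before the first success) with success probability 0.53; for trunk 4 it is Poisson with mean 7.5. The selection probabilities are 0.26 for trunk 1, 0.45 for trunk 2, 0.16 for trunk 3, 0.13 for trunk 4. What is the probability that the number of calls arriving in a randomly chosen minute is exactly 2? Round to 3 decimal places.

Conditional on each trunk, P(X = 2): 1: 0.269971; 2: 0.0228896; 3: 0.117077; 4: 0.0155555.
By total probability, P(X = 2) = 0.26·0.269971 + 0.45·0.0228896 + 0.16·0.117077 + 0.13·0.0155555 = 0.101247.

0.101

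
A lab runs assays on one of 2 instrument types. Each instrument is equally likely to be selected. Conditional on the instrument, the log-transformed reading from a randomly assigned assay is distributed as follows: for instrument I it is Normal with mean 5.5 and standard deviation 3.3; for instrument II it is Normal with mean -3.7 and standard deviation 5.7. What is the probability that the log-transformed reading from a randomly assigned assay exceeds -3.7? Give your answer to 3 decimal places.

Conditional on each instrument, P(X > -3.7): I: 0.997347; II: 0.5.
By total probability, P(X > -3.7) = 0.5·0.997347 + 0.5·0.5 = 0.748674.

0.749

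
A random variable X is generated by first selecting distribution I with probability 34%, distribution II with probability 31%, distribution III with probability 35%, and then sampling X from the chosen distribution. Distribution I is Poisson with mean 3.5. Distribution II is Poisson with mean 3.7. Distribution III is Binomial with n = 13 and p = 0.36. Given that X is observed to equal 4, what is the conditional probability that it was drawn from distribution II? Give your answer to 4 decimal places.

Likelihoods P(X=4 | ·): I: 0.188812; II: 0.193066; III: 0.216339.
Posterior ∝ prior × likelihood. Numerator for II: 0.31·0.193066 = 0.0598505.
Normalizing constant: 0.34·0.188812 + 0.31·0.193066 + 0.35·0.216339 = 0.199765.
P(II | observation) = 0.0598505 / 0.199765 = 0.299604.

0.2996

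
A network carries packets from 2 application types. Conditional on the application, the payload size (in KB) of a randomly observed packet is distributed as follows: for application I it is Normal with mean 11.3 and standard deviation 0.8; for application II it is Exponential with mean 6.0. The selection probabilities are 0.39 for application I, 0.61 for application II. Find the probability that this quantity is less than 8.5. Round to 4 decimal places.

0.4622

Conditional on each application, P(X < 8.5): I: 0.000232629; II: 0.757479.
By total probability, P(X < 8.5) = 0.39·0.000232629 + 0.61·0.757479 = 0.462153.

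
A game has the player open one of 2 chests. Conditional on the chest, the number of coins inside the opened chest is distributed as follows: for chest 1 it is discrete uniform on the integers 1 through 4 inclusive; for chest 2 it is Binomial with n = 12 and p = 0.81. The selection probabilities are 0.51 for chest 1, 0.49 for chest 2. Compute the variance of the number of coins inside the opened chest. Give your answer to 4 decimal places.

14.5693

Per component, 1: μ=2.5, E[X²]=7.5; 2: μ=9.72, E[X²]=96.3252.
E[X] = 0.51·2.5 + 0.49·9.72 = 6.0378.
E[X²] = 0.51·7.5 + 0.49·96.3252 = 51.0243.
Var(X) = E[X²] − (E[X])² = 51.0243 − 36.455 = 14.5693.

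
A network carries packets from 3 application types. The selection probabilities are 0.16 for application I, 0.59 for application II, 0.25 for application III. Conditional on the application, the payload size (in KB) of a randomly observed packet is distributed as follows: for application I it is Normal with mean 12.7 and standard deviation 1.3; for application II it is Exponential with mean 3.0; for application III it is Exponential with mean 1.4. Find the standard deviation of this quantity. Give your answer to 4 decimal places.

4.5208

Per component, I: μ=12.7, E[X²]=162.98; II: μ=3, E[X²]=18; III: μ=1.4, E[X²]=3.92.
E[X] = 0.16·12.7 + 0.59·3 + 0.25·1.4 = 4.152.
E[X²] = 0.16·162.98 + 0.59·18 + 0.25·3.92 = 37.6768.
Var(X) = E[X²] − (E[X])² = 37.6768 − 17.2391 = 20.4377.
SD(X) = √20.4377 = 4.52081.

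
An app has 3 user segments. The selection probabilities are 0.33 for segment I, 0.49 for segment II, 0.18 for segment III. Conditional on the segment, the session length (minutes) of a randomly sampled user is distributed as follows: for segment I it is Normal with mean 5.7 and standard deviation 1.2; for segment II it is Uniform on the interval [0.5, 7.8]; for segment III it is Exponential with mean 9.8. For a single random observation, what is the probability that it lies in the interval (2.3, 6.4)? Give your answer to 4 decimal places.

0.5608

Conditional on each segment, P(2.3 < X < 6.4): I: 0.717862; II: 0.561644; III: 0.270363.
By total probability, P(2.3 < X < 6.4) = 0.33·0.717862 + 0.49·0.561644 + 0.18·0.270363 = 0.560765.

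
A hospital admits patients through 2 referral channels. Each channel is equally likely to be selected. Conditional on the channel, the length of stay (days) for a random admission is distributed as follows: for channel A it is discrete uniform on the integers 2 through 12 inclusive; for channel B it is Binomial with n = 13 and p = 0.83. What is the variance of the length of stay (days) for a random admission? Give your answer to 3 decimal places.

Per component, A: μ=7, E[X²]=59; B: μ=10.79, E[X²]=118.258.
E[X] = 0.5·7 + 0.5·10.79 = 8.895.
E[X²] = 0.5·59 + 0.5·118.258 = 88.6292.
Var(X) = E[X²] − (E[X])² = 88.6292 − 79.121 = 9.50818.

9.508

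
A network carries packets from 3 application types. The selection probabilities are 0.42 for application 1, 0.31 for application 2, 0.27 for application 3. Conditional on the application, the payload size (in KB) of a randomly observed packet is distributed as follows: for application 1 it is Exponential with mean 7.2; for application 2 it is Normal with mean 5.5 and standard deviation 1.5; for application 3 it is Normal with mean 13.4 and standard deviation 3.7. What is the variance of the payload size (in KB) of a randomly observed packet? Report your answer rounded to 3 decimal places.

Per component, 1: μ=7.2, E[X²]=103.68; 2: μ=5.5, E[X²]=32.5; 3: μ=13.4, E[X²]=193.25.
E[X] = 0.42·7.2 + 0.31·5.5 + 0.27·13.4 = 8.347.
E[X²] = 0.42·103.68 + 0.31·32.5 + 0.27·193.25 = 105.798.
Var(X) = E[X²] − (E[X])² = 105.798 − 69.6724 = 36.1257.

36.126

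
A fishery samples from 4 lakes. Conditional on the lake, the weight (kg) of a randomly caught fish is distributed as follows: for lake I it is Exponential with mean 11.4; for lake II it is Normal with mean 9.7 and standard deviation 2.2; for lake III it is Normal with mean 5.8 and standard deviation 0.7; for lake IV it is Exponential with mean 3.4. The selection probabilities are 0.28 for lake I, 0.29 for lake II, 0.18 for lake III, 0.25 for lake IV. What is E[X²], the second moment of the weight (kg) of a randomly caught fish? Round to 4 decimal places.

For each component E[X²] = Var + (mean)², giving I: 259.92; II: 98.93; III: 34.13; IV: 23.12.
Overall E[X²] = 0.28·259.92 + 0.29·98.93 + 0.18·34.13 + 0.25·23.12 = 113.391.

113.3907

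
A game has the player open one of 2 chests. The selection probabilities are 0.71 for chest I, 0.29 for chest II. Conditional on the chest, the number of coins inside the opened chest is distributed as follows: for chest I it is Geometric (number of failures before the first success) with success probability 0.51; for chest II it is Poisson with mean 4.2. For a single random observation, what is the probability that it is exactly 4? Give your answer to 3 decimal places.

0.077

Conditional on each chest, P(X = 4): I: 0.0294005; II: 0.194424.
By total probability, P(X = 4) = 0.71·0.0294005 + 0.29·0.194424 = 0.0772572.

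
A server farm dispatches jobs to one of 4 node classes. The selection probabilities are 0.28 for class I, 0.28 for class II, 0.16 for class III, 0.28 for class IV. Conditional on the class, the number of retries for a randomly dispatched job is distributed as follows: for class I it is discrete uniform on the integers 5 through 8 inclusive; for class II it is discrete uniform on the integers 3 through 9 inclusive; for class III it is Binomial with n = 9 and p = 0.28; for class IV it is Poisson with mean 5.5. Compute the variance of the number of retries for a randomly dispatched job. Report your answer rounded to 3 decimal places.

Per component, I: μ=6.5, E[X²]=43.5; II: μ=6, E[X²]=40; III: μ=2.52, E[X²]=8.1648; IV: μ=5.5, E[X²]=35.75.
E[X] = 0.28·6.5 + 0.28·6 + 0.16·2.52 + 0.28·5.5 = 5.4432.
E[X²] = 0.28·43.5 + 0.28·40 + 0.16·8.1648 + 0.28·35.75 = 34.6964.
Var(X) = E[X²] − (E[X])² = 34.6964 − 29.6284 = 5.06794.

5.068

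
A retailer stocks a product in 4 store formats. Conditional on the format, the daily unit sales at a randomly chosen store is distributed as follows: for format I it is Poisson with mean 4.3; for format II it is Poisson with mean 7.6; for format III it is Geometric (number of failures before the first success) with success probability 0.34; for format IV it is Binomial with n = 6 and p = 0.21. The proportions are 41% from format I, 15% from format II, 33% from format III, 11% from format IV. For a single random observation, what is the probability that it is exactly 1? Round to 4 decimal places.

0.1412

Conditional on each format, P(X = 1): I: 0.0583448; II: 0.00380343; III: 0.2244; IV: 0.387709.
By total probability, P(X = 1) = 0.41·0.0583448 + 0.15·0.00380343 + 0.33·0.2244 + 0.11·0.387709 = 0.141192.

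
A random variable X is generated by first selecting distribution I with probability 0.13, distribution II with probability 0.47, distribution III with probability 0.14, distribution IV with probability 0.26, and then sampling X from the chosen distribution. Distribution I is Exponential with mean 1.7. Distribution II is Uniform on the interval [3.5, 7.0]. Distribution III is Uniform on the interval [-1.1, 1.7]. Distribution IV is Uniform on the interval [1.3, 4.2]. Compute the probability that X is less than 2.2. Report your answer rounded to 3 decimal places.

0.315

Conditional on each component, P(X < 2.2): I: 0.72586; II: 0; III: 1; IV: 0.310345.
By total probability, P(X < 2.2) = 0.13·0.72586 + 0.47·0 + 0.14·1 + 0.26·0.310345 = 0.315052.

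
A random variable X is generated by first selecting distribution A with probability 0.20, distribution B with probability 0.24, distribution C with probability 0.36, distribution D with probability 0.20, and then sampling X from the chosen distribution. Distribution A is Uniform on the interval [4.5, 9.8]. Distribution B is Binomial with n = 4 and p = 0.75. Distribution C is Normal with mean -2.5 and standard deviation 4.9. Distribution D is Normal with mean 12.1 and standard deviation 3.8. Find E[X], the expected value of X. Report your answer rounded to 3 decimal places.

Component means — A: 7.15; B: 3; C: -2.5; D: 12.1.
E[X] = 0.2·7.15 + 0.24·3 + 0.36·-2.5 + 0.2·12.1 = 3.67.

3.670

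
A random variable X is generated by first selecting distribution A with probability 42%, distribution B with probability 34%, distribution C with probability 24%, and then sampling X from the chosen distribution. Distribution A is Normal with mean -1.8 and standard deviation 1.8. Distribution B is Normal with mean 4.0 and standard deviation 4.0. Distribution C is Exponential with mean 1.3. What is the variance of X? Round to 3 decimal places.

Per component, A: μ=-1.8, E[X²]=6.48; B: μ=4, E[X²]=32; C: μ=1.3, E[X²]=3.38.
E[X] = 0.42·-1.8 + 0.34·4 + 0.24·1.3 = 0.916.
E[X²] = 0.42·6.48 + 0.34·32 + 0.24·3.38 = 14.4128.
Var(X) = E[X²] − (E[X])² = 14.4128 − 0.839056 = 13.5737.

13.574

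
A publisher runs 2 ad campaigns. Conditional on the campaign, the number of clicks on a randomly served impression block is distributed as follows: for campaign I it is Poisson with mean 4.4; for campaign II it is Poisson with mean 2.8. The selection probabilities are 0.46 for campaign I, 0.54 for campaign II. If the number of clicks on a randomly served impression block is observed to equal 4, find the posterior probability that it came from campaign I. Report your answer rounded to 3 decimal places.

Likelihoods P(X=4 | ·): I: 0.191736; II: 0.155739.
Posterior ∝ prior × likelihood. Numerator for I: 0.46·0.191736 = 0.0881986.
Normalizing constant: 0.46·0.191736 + 0.54·0.155739 = 0.172297.
P(I | observation) = 0.0881986 / 0.172297 = 0.511897.

0.512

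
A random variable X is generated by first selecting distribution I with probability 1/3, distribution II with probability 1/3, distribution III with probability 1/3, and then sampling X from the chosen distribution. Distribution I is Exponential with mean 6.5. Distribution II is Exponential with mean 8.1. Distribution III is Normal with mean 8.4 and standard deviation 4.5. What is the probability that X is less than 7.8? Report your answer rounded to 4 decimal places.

0.5880

Conditional on each component, P(X < 7.8): I: 0.698806; II: 0.61824; III: 0.446965.
By total probability, P(X < 7.8) = 0.333333·0.698806 + 0.333333·0.61824 + 0.333333·0.446965 = 0.588004.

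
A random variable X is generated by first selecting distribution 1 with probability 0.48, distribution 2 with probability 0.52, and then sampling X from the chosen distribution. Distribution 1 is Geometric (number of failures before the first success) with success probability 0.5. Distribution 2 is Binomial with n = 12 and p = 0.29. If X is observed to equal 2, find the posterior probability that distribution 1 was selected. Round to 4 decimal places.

Likelihoods P(X=2 | ·): 1: 0.125; 2: 0.180686.
Posterior ∝ prior × likelihood. Numerator for 1: 0.48·0.125 = 0.06.
Normalizing constant: 0.48·0.125 + 0.52·0.180686 = 0.153956.
P(1 | observation) = 0.06 / 0.153956 = 0.389721.

0.3897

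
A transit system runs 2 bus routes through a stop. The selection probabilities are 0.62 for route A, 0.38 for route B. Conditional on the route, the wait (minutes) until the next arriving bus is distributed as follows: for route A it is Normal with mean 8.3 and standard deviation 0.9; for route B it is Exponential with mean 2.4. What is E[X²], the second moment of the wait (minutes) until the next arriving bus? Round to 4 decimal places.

For each component E[X²] = Var + (mean)², giving A: 69.7; B: 11.52.
Overall E[X²] = 0.62·69.7 + 0.38·11.52 = 47.5916.

47.5916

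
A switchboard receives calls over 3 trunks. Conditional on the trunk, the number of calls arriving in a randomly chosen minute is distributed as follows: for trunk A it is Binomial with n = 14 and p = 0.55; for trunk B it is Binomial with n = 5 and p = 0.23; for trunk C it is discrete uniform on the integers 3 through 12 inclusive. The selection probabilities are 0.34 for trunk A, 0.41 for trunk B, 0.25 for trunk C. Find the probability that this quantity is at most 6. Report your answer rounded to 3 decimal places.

Conditional on each trunk, P(X ≤ 6): A: 0.258637; B: 1; C: 0.4.
By total probability, P(X ≤ 6) = 0.34·0.258637 + 0.41·1 + 0.25·0.4 = 0.597937.

0.598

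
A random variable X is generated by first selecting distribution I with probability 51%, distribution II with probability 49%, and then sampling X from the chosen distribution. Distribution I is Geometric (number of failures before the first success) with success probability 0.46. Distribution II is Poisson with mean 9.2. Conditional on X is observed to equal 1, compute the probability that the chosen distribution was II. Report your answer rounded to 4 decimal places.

0.0036

Likelihoods P(X=1 | ·): I: 0.2484; II: 0.000929562.
Posterior ∝ prior × likelihood. Numerator for II: 0.49·0.000929562 = 0.000455486.
Normalizing constant: 0.51·0.2484 + 0.49·0.000929562 = 0.127139.
P(II | observation) = 0.000455486 / 0.127139 = 0.00358257.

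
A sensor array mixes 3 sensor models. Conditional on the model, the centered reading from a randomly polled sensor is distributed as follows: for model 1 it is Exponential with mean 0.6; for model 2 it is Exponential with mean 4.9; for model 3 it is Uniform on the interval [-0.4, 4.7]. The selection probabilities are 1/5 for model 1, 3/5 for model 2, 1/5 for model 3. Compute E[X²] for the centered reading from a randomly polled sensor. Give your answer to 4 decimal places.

For each component E[X²] = Var + (mean)², giving 1: 0.72; 2: 48.02; 3: 6.79.
Overall E[X²] = 0.2·0.72 + 0.6·48.02 + 0.2·6.79 = 30.314.

30.3140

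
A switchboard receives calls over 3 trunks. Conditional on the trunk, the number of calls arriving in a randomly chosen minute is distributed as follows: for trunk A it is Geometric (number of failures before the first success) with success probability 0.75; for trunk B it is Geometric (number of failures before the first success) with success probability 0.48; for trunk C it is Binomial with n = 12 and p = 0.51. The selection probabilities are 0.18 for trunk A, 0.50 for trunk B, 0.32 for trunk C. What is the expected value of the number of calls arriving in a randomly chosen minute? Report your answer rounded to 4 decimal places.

Component means — A: 0.333333; B: 1.08333; C: 6.12.
E[X] = 0.18·0.333333 + 0.5·1.08333 + 0.32·6.12 = 2.56007.

2.5601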